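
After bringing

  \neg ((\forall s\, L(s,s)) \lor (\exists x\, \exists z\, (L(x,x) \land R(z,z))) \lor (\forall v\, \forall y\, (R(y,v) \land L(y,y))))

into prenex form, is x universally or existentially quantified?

Push ¬ through the quantifiers and connectives to reach negation normal form:
  (\exists s\, \neg L(s,s)) \land (\forall x\, \forall z\, (\neg L(x,x) \lor \neg R(z,z))) \land (\exists v\, \exists y\, (\neg R(y,v) \lor \neg L(y,y)))
Pull the quantifiers to the front (each side's bound variable is not free in the other side):
  \exists s\, \forall x\, \forall z\, \exists v\, \exists y\, (\neg L(s,s) \land (\neg L(x,x) \lor \neg R(z,z)) \land (\neg R(y,v) \lor \neg L(y,y)))
The quantifier \exists x sits under an odd number of negations, so it flips to \forall x.

universal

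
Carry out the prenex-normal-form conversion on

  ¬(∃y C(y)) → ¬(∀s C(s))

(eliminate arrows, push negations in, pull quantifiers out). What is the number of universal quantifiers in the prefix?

Rewrite implications/biconditionals: A → B as ¬A ∨ B.
  ¬¬(∃y C(y)) ∨ ¬(∀s C(s))
Drive negations inward (¬∀x A ≡ ∃x ¬A, ¬∃x A ≡ ∀x ¬A, De Morgan for ∧/∨):
  (∃y C(y)) ∨ (∃s ¬C(s))
All bound variables are already distinct, so no renaming is needed.
Pull the quantifiers to the front (each side's bound variable is not free in the other side):
  ∃y ∃s (C(y) ∨ ¬C(s))
The prefix is ∃y ∃s: 0 universal, 2 existential.

0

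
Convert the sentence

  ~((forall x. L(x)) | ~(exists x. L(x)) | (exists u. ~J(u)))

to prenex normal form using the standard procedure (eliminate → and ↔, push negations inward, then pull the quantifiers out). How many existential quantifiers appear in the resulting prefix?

2

Drive negations inward (¬∀x A ≡ ∃x ¬A, ¬∃x A ≡ ∀x ¬A, De Morgan for ∧/∨):
  (exists x. ~L(x)) & (exists x. L(x)) & (forall u. J(u))
Give each quantifier a distinct variable: x↦z1.
  (exists x. ~L(x)) & (exists z1. L(z1)) & (forall u. J(u))
Pull the quantifiers to the front (each side's bound variable is not free in the other side):
  exists x. exists z1. forall u. (~L(x) & L(z1) & J(u))
The prefix is exists x exists z1 forall u: 1 universal, 2 existential.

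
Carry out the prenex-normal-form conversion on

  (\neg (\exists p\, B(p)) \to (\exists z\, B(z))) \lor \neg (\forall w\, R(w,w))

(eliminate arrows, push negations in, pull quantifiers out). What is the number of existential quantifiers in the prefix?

First replace A → B with ¬A ∨ B.
  \neg \neg (\exists p\, B(p)) \lor (\exists z\, B(z)) \lor \neg (\forall w\, R(w,w))
Push ¬ through the quantifiers and connectives to reach negation normal form:
  (\exists p\, B(p)) \lor (\exists z\, B(z)) \lor (\exists w\, \neg R(w,w))
All bound variables are already distinct, so no renaming is needed.
Finally move all quantifiers to the prefix:
  \exists p\, \exists z\, \exists w\, (B(p) \lor B(z) \lor \neg R(w,w))
The prefix is \exists p \exists z \exists w: 0 universal, 3 existential.

3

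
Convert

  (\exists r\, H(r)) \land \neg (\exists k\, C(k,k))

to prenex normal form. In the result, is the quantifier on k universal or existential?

Move each ¬ inward, flipping quantifiers it crosses:
  (\exists r\, H(r)) \land (\forall k\, \neg C(k,k))
All bound variables are already distinct, so no renaming is needed.
Extract every quantifier outward, since the variables are now distinct and don't occur free across branches:
  \exists r\, \forall k\, (H(r) \land \neg C(k,k))
The quantifier \exists k sits under an odd number of negations, so it flips to \forall k.

universal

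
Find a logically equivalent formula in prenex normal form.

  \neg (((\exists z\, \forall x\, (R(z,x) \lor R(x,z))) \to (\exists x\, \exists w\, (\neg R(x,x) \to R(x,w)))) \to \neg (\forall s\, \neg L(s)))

Rewrite implications/biconditionals: A → B as ¬A ∨ B.
  \neg (\neg (\neg (\exists z\, \forall x\, (R(z,x) \lor R(x,z))) \lor (\exists x\, \exists w\, (\neg \neg R(x,x) \lor R(x,w)))) \lor \neg (\forall s\, \neg L(s)))
Drive negations inward (¬∀x A ≡ ∃x ¬A, ¬∃x A ≡ ∀x ¬A, De Morgan for ∧/∨):
  ((\forall z\, \exists x\, (\neg R(z,x) \land \neg R(x,z))) \lor (\exists x\, \exists w\, (R(x,x) \lor R(x,w)))) \land (\forall s\, \neg L(s))
Standardize variables apart so no two quantifiers bind the same name: x↦w1.
  ((\forall z\, \exists x\, (\neg R(z,x) \land \neg R(x,z))) \lor (\exists w1\, \exists w\, (R(w1,w1) \lor R(w1,w)))) \land (\forall s\, \neg L(s))
Extract every quantifier outward, since the variables are now distinct and don't occur free across branches:
  \forall z\, \exists x\, \exists w1\, \exists w\, \forall s\, ((\neg R(z,x) \land \neg R(x,z) \lor R(w1,w1) \lor R(w1,w)) \land \neg L(s))

\forall z\, \exists x\, \exists w1\, \exists w\, \forall s\, ((\neg R(z,x) \land \neg R(x,z) \lor R(w1,w1) \lor R(w1,w)) \land \neg L(s))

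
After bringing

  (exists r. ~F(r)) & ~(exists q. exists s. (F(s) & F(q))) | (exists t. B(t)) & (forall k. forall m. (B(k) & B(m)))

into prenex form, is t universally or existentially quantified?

Push ¬ through the quantifiers and connectives to reach negation normal form:
  (exists r. ~F(r)) & (forall q. forall s. (~F(s) | ~F(q))) | (exists t. B(t)) & (forall k. forall m. (B(k) & B(m)))
Pull the quantifiers to the front (each side's bound variable is not free in the other side):
  exists r. forall q. forall s. exists t. forall k. forall m. (~F(r) & (~F(s) | ~F(q)) | B(t) & B(k) & B(m))
The quantifier exists t sits under an even number of negations, so it remains existential.

existential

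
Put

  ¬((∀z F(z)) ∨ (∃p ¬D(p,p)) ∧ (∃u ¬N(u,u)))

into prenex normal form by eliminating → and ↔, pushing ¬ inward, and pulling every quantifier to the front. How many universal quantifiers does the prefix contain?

2

Drive negations inward (¬∀x A ≡ ∃x ¬A, ¬∃x A ≡ ∀x ¬A, De Morgan for ∧/∨):
  (∃z ¬F(z)) ∧ ((∀p D(p,p)) ∨ (∀u N(u,u)))
All bound variables are already distinct, so no renaming is needed.
Extract every quantifier outward, since the variables are now distinct and don't occur free across branches:
  ∃z ∀p ∀u (¬F(z) ∧ (D(p,p) ∨ N(u,u)))
The prefix is ∃z ∀p ∀u: 2 universal, 1 existential.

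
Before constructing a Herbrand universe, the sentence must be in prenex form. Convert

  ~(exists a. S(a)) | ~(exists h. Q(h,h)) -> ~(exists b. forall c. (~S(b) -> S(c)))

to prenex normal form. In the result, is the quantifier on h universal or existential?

First replace A → B with ¬A ∨ B.
  ~(~(exists a. S(a)) | ~(exists h. Q(h,h))) | ~(exists b. forall c. (~~S(b) | S(c)))
Move each ¬ inward, flipping quantifiers it crosses:
  (exists a. S(a)) & (exists h. Q(h,h)) | (forall b. exists c. (~S(b) & ~S(c)))
All bound variables are already distinct, so no renaming is needed.
Extract every quantifier outward, since the variables are now distinct and don't occur free across branches:
  exists a. exists h. forall b. exists c. (S(a) & Q(h,h) | ~S(b) & ~S(c))
The quantifier exists h sits under an even number of negations (counting the antecedent side of each →), so it remains existential.

existential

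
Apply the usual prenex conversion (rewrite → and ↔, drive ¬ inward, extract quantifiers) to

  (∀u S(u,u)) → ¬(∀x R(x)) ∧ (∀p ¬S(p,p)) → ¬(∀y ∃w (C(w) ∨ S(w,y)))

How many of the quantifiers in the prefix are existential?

3

Eliminate → and ↔ using ¬ and ∨.
  ¬(∀u S(u,u)) ∨ ¬(¬(∀x R(x)) ∧ (∀p ¬S(p,p))) ∨ ¬(∀y ∃w (C(w) ∨ S(w,y)))
Move each ¬ inward, flipping quantifiers it crosses:
  (∃u ¬S(u,u)) ∨ (∀x R(x)) ∨ (∃p S(p,p)) ∨ (∃y ∀w (¬C(w) ∧ ¬S(w,y)))
All bound variables are already distinct, so no renaming is needed.
Pull the quantifiers to the front (each side's bound variable is not free in the other side):
  ∃u ∀x ∃p ∃y ∀w (¬S(u,u) ∨ R(x) ∨ S(p,p) ∨ ¬C(w) ∧ ¬S(w,y))
The prefix is ∃u ∀x ∃p ∃y ∀w: 2 universal, 3 existential.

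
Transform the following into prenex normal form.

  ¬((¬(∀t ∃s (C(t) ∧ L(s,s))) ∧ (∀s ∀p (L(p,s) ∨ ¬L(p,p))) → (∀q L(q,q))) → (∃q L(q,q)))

∀t ∃s ∃u1 ∃p ∀q ∀w1 ((C(t) ∧ L(s,s) ∨ ¬L(p,u1) ∧ L(p,p) ∨ L(q,q)) ∧ ¬L(w1,w1))

First replace A → B with ¬A ∨ B.
  ¬(¬(¬(¬(∀t ∃s (C(t) ∧ L(s,s))) ∧ (∀s ∀p (L(p,s) ∨ ¬L(p,p)))) ∨ (∀q L(q,q))) ∨ (∃q L(q,q)))
Move each ¬ inward, flipping quantifiers it crosses:
  ((∀t ∃s (C(t) ∧ L(s,s))) ∨ (∃s ∃p (¬L(p,s) ∧ L(p,p))) ∨ (∀q L(q,q))) ∧ (∀q ¬L(q,q))
Standardize variables apart so no two quantifiers bind the same name: s↦u1, q↦w1.
  ((∀t ∃s (C(t) ∧ L(s,s))) ∨ (∃u1 ∃p (¬L(p,u1) ∧ L(p,p))) ∨ (∀q L(q,q))) ∧ (∀w1 ¬L(w1,w1))
Extract every quantifier outward, since the variables are now distinct and don't occur free across branches:
  ∀t ∃s ∃u1 ∃p ∀q ∀w1 ((C(t) ∧ L(s,s) ∨ ¬L(p,u1) ∧ L(p,p) ∨ L(q,q)) ∧ ¬L(w1,w1))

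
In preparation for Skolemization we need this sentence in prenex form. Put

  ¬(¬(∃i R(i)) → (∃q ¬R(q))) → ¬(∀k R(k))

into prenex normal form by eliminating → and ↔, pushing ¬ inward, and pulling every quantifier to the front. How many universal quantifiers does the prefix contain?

Rewrite implications/biconditionals: A → B as ¬A ∨ B.
  ¬¬(¬¬(∃i R(i)) ∨ (∃q ¬R(q))) ∨ ¬(∀k R(k))
Drive negations inward (¬∀x A ≡ ∃x ¬A, ¬∃x A ≡ ∀x ¬A, De Morgan for ∧/∨):
  (∃i R(i)) ∨ (∃q ¬R(q)) ∨ (∃k ¬R(k))
All bound variables are already distinct, so no renaming is needed.
Extract every quantifier outward, since the variables are now distinct and don't occur free across branches:
  ∃i ∃q ∃k (R(i) ∨ ¬R(q) ∨ ¬R(k))
The prefix is ∃i ∃q ∃k: 0 universal, 3 existential.

0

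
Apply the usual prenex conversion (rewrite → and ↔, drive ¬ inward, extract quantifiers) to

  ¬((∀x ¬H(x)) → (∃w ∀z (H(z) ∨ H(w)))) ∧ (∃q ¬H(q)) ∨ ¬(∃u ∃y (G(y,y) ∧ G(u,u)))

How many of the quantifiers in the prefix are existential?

2

Eliminate → and ↔ using ¬ and ∨.
  ¬(¬(∀x ¬H(x)) ∨ (∃w ∀z (H(z) ∨ H(w)))) ∧ (∃q ¬H(q)) ∨ ¬(∃u ∃y (G(y,y) ∧ G(u,u)))
Drive negations inward (¬∀x A ≡ ∃x ¬A, ¬∃x A ≡ ∀x ¬A, De Morgan for ∧/∨):
  (∀x ¬H(x)) ∧ (∀w ∃z (¬H(z) ∧ ¬H(w))) ∧ (∃q ¬H(q)) ∨ (∀u ∀y (¬G(y,y) ∨ ¬G(u,u)))
Extract every quantifier outward, since the variables are now distinct and don't occur free across branches:
  ∀x ∀w ∃z ∃q ∀u ∀y (¬H(x) ∧ ¬H(z) ∧ ¬H(w) ∧ ¬H(q) ∨ ¬G(y,y) ∨ ¬G(u,u))
The prefix is ∀x ∀w ∃z ∃q ∀u ∀y: 4 universal, 2 existential.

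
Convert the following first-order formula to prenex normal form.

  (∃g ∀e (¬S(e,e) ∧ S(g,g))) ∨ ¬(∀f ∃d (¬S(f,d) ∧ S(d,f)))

Move each ¬ inward, flipping quantifiers it crosses:
  (∃g ∀e (¬S(e,e) ∧ S(g,g))) ∨ (∃f ∀d (S(f,d) ∨ ¬S(d,f)))
All bound variables are already distinct, so no renaming is needed.
Finally move all quantifiers to the prefix:
  ∃g ∀e ∃f ∀d (¬S(e,e) ∧ S(g,g) ∨ S(f,d) ∨ ¬S(d,f))

∃g ∀e ∃f ∀d (¬S(e,e) ∧ S(g,g) ∨ S(f,d) ∨ ¬S(d,f))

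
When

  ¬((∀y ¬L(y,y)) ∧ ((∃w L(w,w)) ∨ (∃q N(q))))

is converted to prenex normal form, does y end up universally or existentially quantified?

Drive negations inward (¬∀x A ≡ ∃x ¬A, ¬∃x A ≡ ∀x ¬A, De Morgan for ∧/∨):
  (∃y L(y,y)) ∨ (∀w ¬L(w,w)) ∧ (∀q ¬N(q))
All bound variables are already distinct, so no renaming is needed.
Extract every quantifier outward, since the variables are now distinct and don't occur free across branches:
  ∃y ∀w ∀q (L(y,y) ∨ ¬L(w,w) ∧ ¬N(q))
The quantifier ∀y sits under an odd number of negations, so it flips to ∃y.

existential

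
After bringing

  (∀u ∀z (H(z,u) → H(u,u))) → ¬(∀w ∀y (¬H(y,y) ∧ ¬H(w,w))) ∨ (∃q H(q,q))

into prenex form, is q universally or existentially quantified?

existential

Rewrite implications/biconditionals: A → B as ¬A ∨ B.
  ¬(∀u ∀z (¬H(z,u) ∨ H(u,u))) ∨ ¬(∀w ∀y (¬H(y,y) ∧ ¬H(w,w))) ∨ (∃q H(q,q))
Push ¬ through the quantifiers and connectives to reach negation normal form:
  (∃u ∃z (H(z,u) ∧ ¬H(u,u))) ∨ (∃w ∃y (H(y,y) ∨ H(w,w))) ∨ (∃q H(q,q))
All bound variables are already distinct, so no renaming is needed.
Finally move all quantifiers to the prefix:
  ∃u ∃z ∃w ∃y ∃q (H(z,u) ∧ ¬H(u,u) ∨ H(y,y) ∨ H(w,w) ∨ H(q,q))
The quantifier ∃q sits under an even number of negations (counting the antecedent side of each →), so it remains existential.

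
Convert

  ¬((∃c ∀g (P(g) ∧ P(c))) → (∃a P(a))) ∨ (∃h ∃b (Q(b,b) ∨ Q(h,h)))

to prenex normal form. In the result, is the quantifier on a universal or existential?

First replace A → B with ¬A ∨ B.
  ¬(¬(∃c ∀g (P(g) ∧ P(c))) ∨ (∃a P(a))) ∨ (∃h ∃b (Q(b,b) ∨ Q(h,h)))
Push ¬ through the quantifiers and connectives to reach negation normal form:
  (∃c ∀g (P(g) ∧ P(c))) ∧ (∀a ¬P(a)) ∨ (∃h ∃b (Q(b,b) ∨ Q(h,h)))
All bound variables are already distinct, so no renaming is needed.
Finally move all quantifiers to the prefix:
  ∃c ∀g ∀a ∃h ∃b (P(g) ∧ P(c) ∧ ¬P(a) ∨ Q(b,b) ∨ Q(h,h))
The quantifier ∃a sits under an odd number of negations (counting the antecedent side of each →), so it flips to ∀a.

universal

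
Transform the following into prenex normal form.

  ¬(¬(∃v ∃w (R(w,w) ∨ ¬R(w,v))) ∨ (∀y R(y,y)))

∃v ∃w ∃y ((R(w,w) ∨ ¬R(w,v)) ∧ ¬R(y,y))

Move each ¬ inward, flipping quantifiers it crosses:
  (∃v ∃w (R(w,w) ∨ ¬R(w,v))) ∧ (∃y ¬R(y,y))
Extract every quantifier outward, since the variables are now distinct and don't occur free across branches:
  ∃v ∃w ∃y ((R(w,w) ∨ ¬R(w,v)) ∧ ¬R(y,y))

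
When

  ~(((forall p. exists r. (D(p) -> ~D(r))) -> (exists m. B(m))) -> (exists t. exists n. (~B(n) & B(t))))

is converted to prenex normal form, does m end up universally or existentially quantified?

Eliminate → and ↔ using ¬ and ∨.
  ~(~(~(forall p. exists r. (~D(p) | ~D(r))) | (exists m. B(m))) | (exists t. exists n. (~B(n) & B(t))))
Push ¬ through the quantifiers and connectives to reach negation normal form:
  ((exists p. forall r. (D(p) & D(r))) | (exists m. B(m))) & (forall t. forall n. (B(n) | ~B(t)))
Pull the quantifiers to the front (each side's bound variable is not free in the other side):
  exists p. forall r. exists m. forall t. forall n. ((D(p) & D(r) | B(m)) & (B(n) | ~B(t)))
The quantifier exists m sits under an even number of negations (counting the antecedent side of each →), so it remains existential.

existential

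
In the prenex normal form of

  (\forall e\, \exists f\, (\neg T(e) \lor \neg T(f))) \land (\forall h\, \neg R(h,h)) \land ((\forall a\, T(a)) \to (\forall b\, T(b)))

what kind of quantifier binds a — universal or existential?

First replace A → B with ¬A ∨ B.
  (\forall e\, \exists f\, (\neg T(e) \lor \neg T(f))) \land (\forall h\, \neg R(h,h)) \land (\neg (\forall a\, T(a)) \lor (\forall b\, T(b)))
Drive negations inward (¬∀x A ≡ ∃x ¬A, ¬∃x A ≡ ∀x ¬A, De Morgan for ∧/∨):
  (\forall e\, \exists f\, (\neg T(e) \lor \neg T(f))) \land (\forall h\, \neg R(h,h)) \land ((\exists a\, \neg T(a)) \lor (\forall b\, T(b)))
All bound variables are already distinct, so no renaming is needed.
Pull the quantifiers to the front (each side's bound variable is not free in the other side):
  \forall e\, \exists f\, \forall h\, \exists a\, \forall b\, ((\neg T(e) \lor \neg T(f)) \land \neg R(h,h) \land (\neg T(a) \lor T(b)))
The quantifier \forall a sits under an odd number of negations (counting the antecedent side of each →), so it flips to \exists a.

existential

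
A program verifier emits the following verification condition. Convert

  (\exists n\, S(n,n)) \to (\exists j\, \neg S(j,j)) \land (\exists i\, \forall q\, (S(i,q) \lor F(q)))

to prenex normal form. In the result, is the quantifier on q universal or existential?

First replace A → B with ¬A ∨ B.
  \neg (\exists n\, S(n,n)) \lor (\exists j\, \neg S(j,j)) \land (\exists i\, \forall q\, (S(i,q) \lor F(q)))
Move each ¬ inward, flipping quantifiers it crosses:
  (\forall n\, \neg S(n,n)) \lor (\exists j\, \neg S(j,j)) \land (\exists i\, \forall q\, (S(i,q) \lor F(q)))
All bound variables are already distinct, so no renaming is needed.
Finally move all quantifiers to the prefix:
  \forall n\, \exists j\, \exists i\, \forall q\, (\neg S(n,n) \lor \neg S(j,j) \land (S(i,q) \lor F(q)))
The quantifier \forall q sits under an even number of negations (counting the antecedent side of each →), so it remains universal.

universal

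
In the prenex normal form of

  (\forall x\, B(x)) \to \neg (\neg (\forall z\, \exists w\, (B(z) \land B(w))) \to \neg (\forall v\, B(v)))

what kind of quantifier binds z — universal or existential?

Eliminate → and ↔ using ¬ and ∨.
  \neg (\forall x\, B(x)) \lor \neg (\neg \neg (\forall z\, \exists w\, (B(z) \land B(w))) \lor \neg (\forall v\, B(v)))
Drive negations inward (¬∀x A ≡ ∃x ¬A, ¬∃x A ≡ ∀x ¬A, De Morgan for ∧/∨):
  (\exists x\, \neg B(x)) \lor (\exists z\, \forall w\, (\neg B(z) \lor \neg B(w))) \land (\forall v\, B(v))
Extract every quantifier outward, since the variables are now distinct and don't occur free across branches:
  \exists x\, \exists z\, \forall w\, \forall v\, (\neg B(x) \lor (\neg B(z) \lor \neg B(w)) \land B(v))
The quantifier \forall z sits under an odd number of negations (counting the antecedent side of each →), so it flips to \exists z.

existential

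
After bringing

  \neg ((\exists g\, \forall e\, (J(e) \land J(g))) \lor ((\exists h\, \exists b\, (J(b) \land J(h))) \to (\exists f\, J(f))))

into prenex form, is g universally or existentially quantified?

universal

First replace A → B with ¬A ∨ B.
  \neg ((\exists g\, \forall e\, (J(e) \land J(g))) \lor \neg (\exists h\, \exists b\, (J(b) \land J(h))) \lor (\exists f\, J(f)))
Push ¬ through the quantifiers and connectives to reach negation normal form:
  (\forall g\, \exists e\, (\neg J(e) \lor \neg J(g))) \land (\exists h\, \exists b\, (J(b) \land J(h))) \land (\forall f\, \neg J(f))
All bound variables are already distinct, so no renaming is needed.
Extract every quantifier outward, since the variables are now distinct and don't occur free across branches:
  \forall g\, \exists e\, \exists h\, \exists b\, \forall f\, ((\neg J(e) \lor \neg J(g)) \land J(b) \land J(h) \land \neg J(f))
The quantifier \exists g sits under an odd number of negations (counting the antecedent side of each →), so it flips to \forall g.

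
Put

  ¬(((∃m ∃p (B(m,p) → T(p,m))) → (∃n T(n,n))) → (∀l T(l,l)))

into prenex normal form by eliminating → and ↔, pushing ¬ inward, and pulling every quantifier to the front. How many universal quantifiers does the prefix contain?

First replace A → B with ¬A ∨ B.
  ¬(¬(¬(∃m ∃p (¬B(m,p) ∨ T(p,m))) ∨ (∃n T(n,n))) ∨ (∀l T(l,l)))
Drive negations inward (¬∀x A ≡ ∃x ¬A, ¬∃x A ≡ ∀x ¬A, De Morgan for ∧/∨):
  ((∀m ∀p (B(m,p) ∧ ¬T(p,m))) ∨ (∃n T(n,n))) ∧ (∃l ¬T(l,l))
All bound variables are already distinct, so no renaming is needed.
Pull the quantifiers to the front (each side's bound variable is not free in the other side):
  ∀m ∀p ∃n ∃l ((B(m,p) ∧ ¬T(p,m) ∨ T(n,n)) ∧ ¬T(l,l))
The prefix is ∀m ∀p ∃n ∃l: 2 universal, 2 existential.

2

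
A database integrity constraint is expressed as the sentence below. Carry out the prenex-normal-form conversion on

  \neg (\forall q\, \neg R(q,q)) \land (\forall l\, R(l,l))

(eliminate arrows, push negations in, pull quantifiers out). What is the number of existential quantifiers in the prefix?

Push ¬ through the quantifiers and connectives to reach negation normal form:
  (\exists q\, R(q,q)) \land (\forall l\, R(l,l))
All bound variables are already distinct, so no renaming is needed.
Extract every quantifier outward, since the variables are now distinct and don't occur free across branches:
  \exists q\, \forall l\, (R(q,q) \land R(l,l))
The prefix is \exists q \forall l: 1 universal, 1 existential.

1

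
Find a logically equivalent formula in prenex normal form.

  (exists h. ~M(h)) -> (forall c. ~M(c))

First replace A → B with ¬A ∨ B.
  ~(exists h. ~M(h)) | (forall c. ~M(c))
Push ¬ through the quantifiers and connectives to reach negation normal form:
  (forall h. M(h)) | (forall c. ~M(c))
All bound variables are already distinct, so no renaming is needed.
Pull the quantifiers to the front (each side's bound variable is not free in the other side):
  forall h. forall c. (M(h) | ~M(c))

forall h. forall c. (M(h) | ~M(c))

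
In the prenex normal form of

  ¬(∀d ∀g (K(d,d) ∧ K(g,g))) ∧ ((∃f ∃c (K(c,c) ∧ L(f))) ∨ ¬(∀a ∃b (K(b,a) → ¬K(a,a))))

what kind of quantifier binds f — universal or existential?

existential

First replace A → B with ¬A ∨ B.
  ¬(∀d ∀g (K(d,d) ∧ K(g,g))) ∧ ((∃f ∃c (K(c,c) ∧ L(f))) ∨ ¬(∀a ∃b (¬K(b,a) ∨ ¬K(a,a))))
Push ¬ through the quantifiers and connectives to reach negation normal form:
  (∃d ∃g (¬K(d,d) ∨ ¬K(g,g))) ∧ ((∃f ∃c (K(c,c) ∧ L(f))) ∨ (∃a ∀b (K(b,a) ∧ K(a,a))))
All bound variables are already distinct, so no renaming is needed.
Extract every quantifier outward, since the variables are now distinct and don't occur free across branches:
  ∃d ∃g ∃f ∃c ∃a ∀b ((¬K(d,d) ∨ ¬K(g,g)) ∧ (K(c,c) ∧ L(f) ∨ K(b,a) ∧ K(a,a)))
The quantifier ∃f sits under an even number of negations (counting the antecedent side of each →), so it remains existential.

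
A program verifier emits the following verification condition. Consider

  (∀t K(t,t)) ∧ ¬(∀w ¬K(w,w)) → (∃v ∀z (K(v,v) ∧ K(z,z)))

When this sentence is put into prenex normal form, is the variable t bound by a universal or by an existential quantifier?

existential

First replace A → B with ¬A ∨ B.
  ¬((∀t K(t,t)) ∧ ¬(∀w ¬K(w,w))) ∨ (∃v ∀z (K(v,v) ∧ K(z,z)))
Push ¬ through the quantifiers and connectives to reach negation normal form:
  (∃t ¬K(t,t)) ∨ (∀w ¬K(w,w)) ∨ (∃v ∀z (K(v,v) ∧ K(z,z)))
All bound variables are already distinct, so no renaming is needed.
Finally move all quantifiers to the prefix:
  ∃t ∀w ∃v ∀z (¬K(t,t) ∨ ¬K(w,w) ∨ K(v,v) ∧ K(z,z))
The quantifier ∀t sits under an odd number of negations (counting the antecedent side of each →), so it flips to ∃t.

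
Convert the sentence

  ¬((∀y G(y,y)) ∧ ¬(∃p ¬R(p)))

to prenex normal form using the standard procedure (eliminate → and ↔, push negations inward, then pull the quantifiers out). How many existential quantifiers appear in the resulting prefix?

Push ¬ through the quantifiers and connectives to reach negation normal form:
  (∃y ¬G(y,y)) ∨ (∃p ¬R(p))
Pull the quantifiers to the front (each side's bound variable is not free in the other side):
  ∃y ∃p (¬G(y,y) ∨ ¬R(p))
The prefix is ∃y ∃p: 0 universal, 2 existential.

2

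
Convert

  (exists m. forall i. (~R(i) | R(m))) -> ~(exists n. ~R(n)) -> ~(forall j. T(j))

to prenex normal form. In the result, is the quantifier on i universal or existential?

existential

First replace A → B with ¬A ∨ B.
  ~(exists m. forall i. (~R(i) | R(m))) | ~~(exists n. ~R(n)) | ~(forall j. T(j))
Move each ¬ inward, flipping quantifiers it crosses:
  (forall m. exists i. (R(i) & ~R(m))) | (exists n. ~R(n)) | (exists j. ~T(j))
All bound variables are already distinct, so no renaming is needed.
Pull the quantifiers to the front (each side's bound variable is not free in the other side):
  forall m. exists i. exists n. exists j. (R(i) & ~R(m) | ~R(n) | ~T(j))
The quantifier forall i sits under an odd number of negations (counting the antecedent side of each →), so it flips to exists i.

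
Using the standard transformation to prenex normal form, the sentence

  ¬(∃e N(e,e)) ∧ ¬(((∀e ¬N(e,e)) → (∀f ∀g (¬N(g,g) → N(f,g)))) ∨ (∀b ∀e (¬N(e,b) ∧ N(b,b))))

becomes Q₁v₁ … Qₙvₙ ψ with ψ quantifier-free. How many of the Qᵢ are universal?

2

First replace A → B with ¬A ∨ B.
  ¬(∃e N(e,e)) ∧ ¬(¬(∀e ¬N(e,e)) ∨ (∀f ∀g (¬¬N(g,g) ∨ N(f,g))) ∨ (∀b ∀e (¬N(e,b) ∧ N(b,b))))
Push ¬ through the quantifiers and connectives to reach negation normal form:
  (∀e ¬N(e,e)) ∧ (∀e ¬N(e,e)) ∧ (∃f ∃g (¬N(g,g) ∧ ¬N(f,g))) ∧ (∃b ∃e (N(e,b) ∨ ¬N(b,b)))
Standardize variables apart so no two quantifiers bind the same name: e↦z, e↦c.
  (∀e ¬N(e,e)) ∧ (∀z ¬N(z,z)) ∧ (∃f ∃g (¬N(g,g) ∧ ¬N(f,g))) ∧ (∃b ∃c (N(c,b) ∨ ¬N(b,b)))
Extract every quantifier outward, since the variables are now distinct and don't occur free across branches:
  ∀e ∀z ∃f ∃g ∃b ∃c (¬N(e,e) ∧ ¬N(z,z) ∧ ¬N(g,g) ∧ ¬N(f,g) ∧ (N(c,b) ∨ ¬N(b,b)))
The prefix is ∀e ∀z ∃f ∃g ∃b ∃c: 2 universal, 4 existential.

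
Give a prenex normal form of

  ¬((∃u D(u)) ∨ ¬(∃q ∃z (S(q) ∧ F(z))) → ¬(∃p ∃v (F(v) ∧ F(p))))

Rewrite implications/biconditionals: A → B as ¬A ∨ B.
  ¬(¬((∃u D(u)) ∨ ¬(∃q ∃z (S(q) ∧ F(z)))) ∨ ¬(∃p ∃v (F(v) ∧ F(p))))
Push ¬ through the quantifiers and connectives to reach negation normal form:
  ((∃u D(u)) ∨ (∀q ∀z (¬S(q) ∨ ¬F(z)))) ∧ (∃p ∃v (F(v) ∧ F(p)))
Pull the quantifiers to the front (each side's bound variable is not free in the other side):
  ∃u ∀q ∀z ∃p ∃v ((D(u) ∨ ¬S(q) ∨ ¬F(z)) ∧ F(v) ∧ F(p))

∃u ∀q ∀z ∃p ∃v ((D(u) ∨ ¬S(q) ∨ ¬F(z)) ∧ F(v) ∧ F(p))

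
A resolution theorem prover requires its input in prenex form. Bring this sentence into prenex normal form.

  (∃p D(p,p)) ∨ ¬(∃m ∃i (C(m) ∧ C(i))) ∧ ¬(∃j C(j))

∃p ∀m ∀i ∀j (D(p,p) ∨ (¬C(m) ∨ ¬C(i)) ∧ ¬C(j))

Move each ¬ inward, flipping quantifiers it crosses:
  (∃p D(p,p)) ∨ (∀m ∀i (¬C(m) ∨ ¬C(i))) ∧ (∀j ¬C(j))
Extract every quantifier outward, since the variables are now distinct and don't occur free across branches:
  ∃p ∀m ∀i ∀j (D(p,p) ∨ (¬C(m) ∨ ¬C(i)) ∧ ¬C(j))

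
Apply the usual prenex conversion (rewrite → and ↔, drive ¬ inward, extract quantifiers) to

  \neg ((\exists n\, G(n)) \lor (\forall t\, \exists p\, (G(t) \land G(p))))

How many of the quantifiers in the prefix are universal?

2

Drive negations inward (¬∀x A ≡ ∃x ¬A, ¬∃x A ≡ ∀x ¬A, De Morgan for ∧/∨):
  (\forall n\, \neg G(n)) \land (\exists t\, \forall p\, (\neg G(t) \lor \neg G(p)))
Extract every quantifier outward, since the variables are now distinct and don't occur free across branches:
  \forall n\, \exists t\, \forall p\, (\neg G(n) \land (\neg G(t) \lor \neg G(p)))
The prefix is \forall n \exists t \forall p: 2 universal, 1 existential.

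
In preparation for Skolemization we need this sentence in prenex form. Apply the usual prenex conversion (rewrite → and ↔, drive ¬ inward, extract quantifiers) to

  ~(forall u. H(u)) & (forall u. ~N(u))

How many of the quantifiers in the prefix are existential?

Drive negations inward (¬∀x A ≡ ∃x ¬A, ¬∃x A ≡ ∀x ¬A, De Morgan for ∧/∨):
  (exists u. ~H(u)) & (forall u. ~N(u))
Standardize variables apart so no two quantifiers bind the same name: u↦x1.
  (exists u. ~H(u)) & (forall x1. ~N(x1))
Extract every quantifier outward, since the variables are now distinct and don't occur free across branches:
  exists u. forall x1. (~H(u) & ~N(x1))
The prefix is exists u forall x1: 1 universal, 1 existential.

1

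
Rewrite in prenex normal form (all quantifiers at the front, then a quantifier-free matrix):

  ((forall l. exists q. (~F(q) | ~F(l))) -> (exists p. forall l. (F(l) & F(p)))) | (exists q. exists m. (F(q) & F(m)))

exists l. forall q. exists p. forall b. exists c. exists m. (F(q) & F(l) | F(b) & F(p) | F(c) & F(m))

First replace A → B with ¬A ∨ B.
  ~(forall l. exists q. (~F(q) | ~F(l))) | (exists p. forall l. (F(l) & F(p))) | (exists q. exists m. (F(q) & F(m)))
Move each ¬ inward, flipping quantifiers it crosses:
  (exists l. forall q. (F(q) & F(l))) | (exists p. forall l. (F(l) & F(p))) | (exists q. exists m. (F(q) & F(m)))
Rename bound variables to avoid capture: l↦b, q↦c.
  (exists l. forall q. (F(q) & F(l))) | (exists p. forall b. (F(b) & F(p))) | (exists c. exists m. (F(c) & F(m)))
Extract every quantifier outward, since the variables are now distinct and don't occur free across branches:
  exists l. forall q. exists p. forall b. exists c. exists m. (F(q) & F(l) | F(b) & F(p) | F(c) & F(m))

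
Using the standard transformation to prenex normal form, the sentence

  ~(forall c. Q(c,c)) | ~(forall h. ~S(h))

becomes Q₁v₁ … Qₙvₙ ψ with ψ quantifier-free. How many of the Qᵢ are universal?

Move each ¬ inward, flipping quantifiers it crosses:
  (exists c. ~Q(c,c)) | (exists h. S(h))
All bound variables are already distinct, so no renaming is needed.
Finally move all quantifiers to the prefix:
  exists c. exists h. (~Q(c,c) | S(h))
The prefix is exists c exists h: 0 universal, 2 existential.

0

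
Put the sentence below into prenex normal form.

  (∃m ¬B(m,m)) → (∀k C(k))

∀m ∀k (B(m,m) ∨ C(k))

Rewrite implications/biconditionals: A → B as ¬A ∨ B.
  ¬(∃m ¬B(m,m)) ∨ (∀k C(k))
Move each ¬ inward, flipping quantifiers it crosses:
  (∀m B(m,m)) ∨ (∀k C(k))
All bound variables are already distinct, so no renaming is needed.
Extract every quantifier outward, since the variables are now distinct and don't occur free across branches:
  ∀m ∀k (B(m,m) ∨ C(k))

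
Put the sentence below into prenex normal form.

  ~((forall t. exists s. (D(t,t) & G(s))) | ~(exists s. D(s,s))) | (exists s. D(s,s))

exists t. forall s. exists w. exists r. ((~D(t,t) | ~G(s)) & D(w,w) | D(r,r))

Push ¬ through the quantifiers and connectives to reach negation normal form:
  (exists t. forall s. (~D(t,t) | ~G(s))) & (exists s. D(s,s)) | (exists s. D(s,s))
Give each quantifier a distinct variable: s↦w, s↦r.
  (exists t. forall s. (~D(t,t) | ~G(s))) & (exists w. D(w,w)) | (exists r. D(r,r))
Pull the quantifiers to the front (each side's bound variable is not free in the other side):
  exists t. forall s. exists w. exists r. ((~D(t,t) | ~G(s)) & D(w,w) | D(r,r))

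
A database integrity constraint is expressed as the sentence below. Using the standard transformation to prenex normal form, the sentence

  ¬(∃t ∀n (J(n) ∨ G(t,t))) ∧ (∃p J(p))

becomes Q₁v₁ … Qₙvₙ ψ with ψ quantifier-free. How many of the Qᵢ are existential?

2

Drive negations inward (¬∀x A ≡ ∃x ¬A, ¬∃x A ≡ ∀x ¬A, De Morgan for ∧/∨):
  (∀t ∃n (¬J(n) ∧ ¬G(t,t))) ∧ (∃p J(p))
Extract every quantifier outward, since the variables are now distinct and don't occur free across branches:
  ∀t ∃n ∃p (¬J(n) ∧ ¬G(t,t) ∧ J(p))
The prefix is ∀t ∃n ∃p: 1 universal, 2 existential.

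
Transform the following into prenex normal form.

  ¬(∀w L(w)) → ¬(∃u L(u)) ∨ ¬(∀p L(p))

∀w ∀u ∃p (L(w) ∨ ¬L(u) ∨ ¬L(p))

Rewrite implications/biconditionals: A → B as ¬A ∨ B.
  ¬¬(∀w L(w)) ∨ ¬(∃u L(u)) ∨ ¬(∀p L(p))
Push ¬ through the quantifiers and connectives to reach negation normal form:
  (∀w L(w)) ∨ (∀u ¬L(u)) ∨ (∃p ¬L(p))
All bound variables are already distinct, so no renaming is needed.
Pull the quantifiers to the front (each side's bound variable is not free in the other side):
  ∀w ∀u ∃p (L(w) ∨ ¬L(u) ∨ ¬L(p))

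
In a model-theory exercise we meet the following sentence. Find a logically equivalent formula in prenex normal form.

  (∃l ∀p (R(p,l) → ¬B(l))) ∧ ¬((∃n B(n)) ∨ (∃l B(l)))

First replace A → B with ¬A ∨ B.
  (∃l ∀p (¬R(p,l) ∨ ¬B(l))) ∧ ¬((∃n B(n)) ∨ (∃l B(l)))
Move each ¬ inward, flipping quantifiers it crosses:
  (∃l ∀p (¬R(p,l) ∨ ¬B(l))) ∧ (∀n ¬B(n)) ∧ (∀l ¬B(l))
Give each quantifier a distinct variable: l↦u.
  (∃l ∀p (¬R(p,l) ∨ ¬B(l))) ∧ (∀n ¬B(n)) ∧ (∀u ¬B(u))
Extract every quantifier outward, since the variables are now distinct and don't occur free across branches:
  ∃l ∀p ∀n ∀u ((¬R(p,l) ∨ ¬B(l)) ∧ ¬B(n) ∧ ¬B(u))

∃l ∀p ∀n ∀u ((¬R(p,l) ∨ ¬B(l)) ∧ ¬B(n) ∧ ¬B(u))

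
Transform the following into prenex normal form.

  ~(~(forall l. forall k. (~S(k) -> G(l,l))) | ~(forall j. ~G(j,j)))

forall l. forall k. forall j. ((S(k) | G(l,l)) & ~G(j,j))

Eliminate → and ↔ using ¬ and ∨.
  ~(~(forall l. forall k. (~~S(k) | G(l,l))) | ~(forall j. ~G(j,j)))
Move each ¬ inward, flipping quantifiers it crosses:
  (forall l. forall k. (S(k) | G(l,l))) & (forall j. ~G(j,j))
Finally move all quantifiers to the prefix:
  forall l. forall k. forall j. ((S(k) | G(l,l)) & ~G(j,j))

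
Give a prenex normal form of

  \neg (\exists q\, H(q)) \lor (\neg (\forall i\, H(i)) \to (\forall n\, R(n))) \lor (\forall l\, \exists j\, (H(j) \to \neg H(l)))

Eliminate → and ↔ using ¬ and ∨.
  \neg (\exists q\, H(q)) \lor \neg \neg (\forall i\, H(i)) \lor (\forall n\, R(n)) \lor (\forall l\, \exists j\, (\neg H(j) \lor \neg H(l)))
Push ¬ through the quantifiers and connectives to reach negation normal form:
  (\forall q\, \neg H(q)) \lor (\forall i\, H(i)) \lor (\forall n\, R(n)) \lor (\forall l\, \exists j\, (\neg H(j) \lor \neg H(l)))
All bound variables are already distinct, so no renaming is needed.
Extract every quantifier outward, since the variables are now distinct and don't occur free across branches:
  \forall q\, \forall i\, \forall n\, \forall l\, \exists j\, (\neg H(q) \lor H(i) \lor R(n) \lor \neg H(j) \lor \neg H(l))

\forall q\, \forall i\, \forall n\, \forall l\, \exists j\, (\neg H(q) \lor H(i) \lor R(n) \lor \neg H(j) \lor \neg H(l))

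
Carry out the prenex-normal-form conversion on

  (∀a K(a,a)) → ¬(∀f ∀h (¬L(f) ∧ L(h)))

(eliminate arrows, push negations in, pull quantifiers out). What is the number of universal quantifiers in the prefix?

0

Rewrite implications/biconditionals: A → B as ¬A ∨ B.
  ¬(∀a K(a,a)) ∨ ¬(∀f ∀h (¬L(f) ∧ L(h)))
Push ¬ through the quantifiers and connectives to reach negation normal form:
  (∃a ¬K(a,a)) ∨ (∃f ∃h (L(f) ∨ ¬L(h)))
Extract every quantifier outward, since the variables are now distinct and don't occur free across branches:
  ∃a ∃f ∃h (¬K(a,a) ∨ L(f) ∨ ¬L(h))
The prefix is ∃a ∃f ∃h: 0 universal, 3 existential.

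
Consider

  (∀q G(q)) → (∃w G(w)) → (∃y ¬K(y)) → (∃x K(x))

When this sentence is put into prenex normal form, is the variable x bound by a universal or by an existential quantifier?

existential

Rewrite implications/biconditionals: A → B as ¬A ∨ B.
  ¬(∀q G(q)) ∨ ¬(∃w G(w)) ∨ ¬(∃y ¬K(y)) ∨ (∃x K(x))
Drive negations inward (¬∀x A ≡ ∃x ¬A, ¬∃x A ≡ ∀x ¬A, De Morgan for ∧/∨):
  (∃q ¬G(q)) ∨ (∀w ¬G(w)) ∨ (∀y K(y)) ∨ (∃x K(x))
All bound variables are already distinct, so no renaming is needed.
Finally move all quantifiers to the prefix:
  ∃q ∀w ∀y ∃x (¬G(q) ∨ ¬G(w) ∨ K(y) ∨ K(x))
The quantifier ∃x sits under an even number of negations (counting the antecedent side of each →), so it remains existential.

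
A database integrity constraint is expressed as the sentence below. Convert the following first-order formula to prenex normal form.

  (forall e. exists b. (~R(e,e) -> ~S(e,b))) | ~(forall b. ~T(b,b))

forall e. exists b. exists p. (R(e,e) | ~S(e,b) | T(p,p))

Eliminate → and ↔ using ¬ and ∨.
  (forall e. exists b. (~~R(e,e) | ~S(e,b))) | ~(forall b. ~T(b,b))
Drive negations inward (¬∀x A ≡ ∃x ¬A, ¬∃x A ≡ ∀x ¬A, De Morgan for ∧/∨):
  (forall e. exists b. (R(e,e) | ~S(e,b))) | (exists b. T(b,b))
Give each quantifier a distinct variable: b↦p.
  (forall e. exists b. (R(e,e) | ~S(e,b))) | (exists p. T(p,p))
Extract every quantifier outward, since the variables are now distinct and don't occur free across branches:
  forall e. exists b. exists p. (R(e,e) | ~S(e,b) | T(p,p))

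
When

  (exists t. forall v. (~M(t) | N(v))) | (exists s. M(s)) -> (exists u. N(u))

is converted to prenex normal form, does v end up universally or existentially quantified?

First replace A → B with ¬A ∨ B.
  ~((exists t. forall v. (~M(t) | N(v))) | (exists s. M(s))) | (exists u. N(u))
Move each ¬ inward, flipping quantifiers it crosses:
  (forall t. exists v. (M(t) & ~N(v))) & (forall s. ~M(s)) | (exists u. N(u))
Extract every quantifier outward, since the variables are now distinct and don't occur free across branches:
  forall t. exists v. forall s. exists u. (M(t) & ~N(v) & ~M(s) | N(u))
The quantifier forall v sits under an odd number of negations (counting the antecedent side of each →), so it flips to exists v.

existential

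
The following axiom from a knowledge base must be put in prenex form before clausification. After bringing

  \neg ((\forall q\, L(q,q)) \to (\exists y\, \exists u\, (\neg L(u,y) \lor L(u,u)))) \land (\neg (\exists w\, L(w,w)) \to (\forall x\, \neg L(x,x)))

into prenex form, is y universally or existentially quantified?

First replace A → B with ¬A ∨ B.
  \neg (\neg (\forall q\, L(q,q)) \lor (\exists y\, \exists u\, (\neg L(u,y) \lor L(u,u)))) \land (\neg \neg (\exists w\, L(w,w)) \lor (\forall x\, \neg L(x,x)))
Move each ¬ inward, flipping quantifiers it crosses:
  (\forall q\, L(q,q)) \land (\forall y\, \forall u\, (L(u,y) \land \neg L(u,u))) \land ((\exists w\, L(w,w)) \lor (\forall x\, \neg L(x,x)))
All bound variables are already distinct, so no renaming is needed.
Pull the quantifiers to the front (each side's bound variable is not free in the other side):
  \forall q\, \forall y\, \forall u\, \exists w\, \forall x\, (L(q,q) \land L(u,y) \land \neg L(u,u) \land (L(w,w) \lor \neg L(x,x)))
The quantifier \exists y sits under an odd number of negations (counting the antecedent side of each →), so it flips to \forall y.

universal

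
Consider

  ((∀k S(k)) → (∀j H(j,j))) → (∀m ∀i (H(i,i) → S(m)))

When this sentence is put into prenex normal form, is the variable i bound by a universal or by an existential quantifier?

universal

First replace A → B with ¬A ∨ B.
  ¬(¬(∀k S(k)) ∨ (∀j H(j,j))) ∨ (∀m ∀i (¬H(i,i) ∨ S(m)))
Move each ¬ inward, flipping quantifiers it crosses:
  (∀k S(k)) ∧ (∃j ¬H(j,j)) ∨ (∀m ∀i (¬H(i,i) ∨ S(m)))
All bound variables are already distinct, so no renaming is needed.
Finally move all quantifiers to the prefix:
  ∀k ∃j ∀m ∀i (S(k) ∧ ¬H(j,j) ∨ ¬H(i,i) ∨ S(m))
The quantifier ∀i sits under an even number of negations (counting the antecedent side of each →), so it remains universal.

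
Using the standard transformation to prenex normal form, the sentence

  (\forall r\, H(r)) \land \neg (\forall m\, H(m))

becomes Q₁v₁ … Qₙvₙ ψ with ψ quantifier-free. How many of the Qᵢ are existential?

Move each ¬ inward, flipping quantifiers it crosses:
  (\forall r\, H(r)) \land (\exists m\, \neg H(m))
Extract every quantifier outward, since the variables are now distinct and don't occur free across branches:
  \forall r\, \exists m\, (H(r) \land \neg H(m))
The prefix is \forall r \exists m: 1 universal, 1 existential.

1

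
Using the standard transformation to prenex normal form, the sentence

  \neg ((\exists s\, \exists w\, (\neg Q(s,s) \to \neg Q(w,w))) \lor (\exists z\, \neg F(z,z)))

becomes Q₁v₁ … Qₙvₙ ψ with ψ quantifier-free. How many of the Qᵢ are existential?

0

Rewrite implications/biconditionals: A → B as ¬A ∨ B.
  \neg ((\exists s\, \exists w\, (\neg \neg Q(s,s) \lor \neg Q(w,w))) \lor (\exists z\, \neg F(z,z)))
Move each ¬ inward, flipping quantifiers it crosses:
  (\forall s\, \forall w\, (\neg Q(s,s) \land Q(w,w))) \land (\forall z\, F(z,z))
Finally move all quantifiers to the prefix:
  \forall s\, \forall w\, \forall z\, (\neg Q(s,s) \land Q(w,w) \land F(z,z))
The prefix is \forall s \forall w \forall z: 3 universal, 0 existential.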